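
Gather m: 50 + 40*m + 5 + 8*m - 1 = 48*m + 54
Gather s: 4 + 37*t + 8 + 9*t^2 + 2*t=9*t^2 + 39*t + 12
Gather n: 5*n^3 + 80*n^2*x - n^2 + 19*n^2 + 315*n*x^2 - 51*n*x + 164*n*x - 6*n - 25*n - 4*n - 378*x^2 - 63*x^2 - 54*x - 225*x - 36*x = 5*n^3 + n^2*(80*x + 18) + n*(315*x^2 + 113*x - 35) - 441*x^2 - 315*x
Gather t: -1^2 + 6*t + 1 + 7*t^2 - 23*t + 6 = 7*t^2 - 17*t + 6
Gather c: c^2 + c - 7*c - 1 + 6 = c^2 - 6*c + 5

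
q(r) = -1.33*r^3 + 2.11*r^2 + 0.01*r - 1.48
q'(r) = -3.99*r^2 + 4.22*r + 0.01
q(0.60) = -1.00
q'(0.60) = 1.11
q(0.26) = -1.36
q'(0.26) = 0.84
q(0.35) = -1.28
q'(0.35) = 1.00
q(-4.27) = 140.50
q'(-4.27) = -90.76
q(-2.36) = 27.73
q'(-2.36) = -32.17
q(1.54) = -1.32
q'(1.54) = -2.95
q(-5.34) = 261.16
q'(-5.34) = -136.30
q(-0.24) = -1.34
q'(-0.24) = -1.23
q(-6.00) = 361.70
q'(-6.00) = -168.95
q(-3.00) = 53.39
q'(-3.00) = -48.56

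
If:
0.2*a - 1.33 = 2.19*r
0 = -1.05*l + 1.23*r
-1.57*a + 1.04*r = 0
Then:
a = -0.43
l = -0.76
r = -0.65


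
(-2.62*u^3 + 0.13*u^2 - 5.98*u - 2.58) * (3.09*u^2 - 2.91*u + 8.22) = -8.0958*u^5 + 8.0259*u^4 - 40.3929*u^3 + 10.4982*u^2 - 41.6478*u - 21.2076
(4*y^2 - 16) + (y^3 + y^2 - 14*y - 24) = y^3 + 5*y^2 - 14*y - 40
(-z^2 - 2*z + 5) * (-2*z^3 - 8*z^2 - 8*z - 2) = 2*z^5 + 12*z^4 + 14*z^3 - 22*z^2 - 36*z - 10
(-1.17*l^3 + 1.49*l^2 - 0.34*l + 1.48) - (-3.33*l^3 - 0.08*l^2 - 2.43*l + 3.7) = 2.16*l^3 + 1.57*l^2 + 2.09*l - 2.22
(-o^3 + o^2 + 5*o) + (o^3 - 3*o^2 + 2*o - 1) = -2*o^2 + 7*o - 1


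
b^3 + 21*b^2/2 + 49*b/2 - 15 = (b - 1/2)*(b + 5)*(b + 6)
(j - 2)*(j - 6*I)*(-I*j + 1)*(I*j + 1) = j^4 - 2*j^3 - 6*I*j^3 + j^2 + 12*I*j^2 - 2*j - 6*I*j + 12*I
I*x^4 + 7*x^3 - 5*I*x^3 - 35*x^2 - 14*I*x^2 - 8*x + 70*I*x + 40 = (x - 5)*(x - 4*I)*(x - 2*I)*(I*x + 1)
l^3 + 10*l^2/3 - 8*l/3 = l*(l - 2/3)*(l + 4)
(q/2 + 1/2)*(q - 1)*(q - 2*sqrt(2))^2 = q^4/2 - 2*sqrt(2)*q^3 + 7*q^2/2 + 2*sqrt(2)*q - 4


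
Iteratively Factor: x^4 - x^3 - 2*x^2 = (x - 2)*(x^3 + x^2) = x*(x - 2)*(x^2 + x) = x^2*(x - 2)*(x + 1)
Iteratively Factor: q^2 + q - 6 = (q + 3)*(q - 2)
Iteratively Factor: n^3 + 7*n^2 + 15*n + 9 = (n + 1)*(n^2 + 6*n + 9) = (n + 1)*(n + 3)*(n + 3)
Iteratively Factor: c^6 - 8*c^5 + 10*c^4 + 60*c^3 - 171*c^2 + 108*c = (c - 3)*(c^5 - 5*c^4 - 5*c^3 + 45*c^2 - 36*c) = (c - 3)^2*(c^4 - 2*c^3 - 11*c^2 + 12*c) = (c - 3)^2*(c + 3)*(c^3 - 5*c^2 + 4*c) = (c - 3)^2*(c - 1)*(c + 3)*(c^2 - 4*c) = c*(c - 3)^2*(c - 1)*(c + 3)*(c - 4)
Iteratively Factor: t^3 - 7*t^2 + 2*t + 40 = (t + 2)*(t^2 - 9*t + 20) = (t - 4)*(t + 2)*(t - 5)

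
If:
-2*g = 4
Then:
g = -2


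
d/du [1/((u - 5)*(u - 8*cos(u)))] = ((5 - u)*(u - 8*cos(u)) - (u - 5)^2*(8*sin(u) + 1))/((u - 5)^3*(u - 8*cos(u))^2)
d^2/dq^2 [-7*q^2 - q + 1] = -14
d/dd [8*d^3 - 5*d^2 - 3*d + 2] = 24*d^2 - 10*d - 3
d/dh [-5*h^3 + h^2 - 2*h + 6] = -15*h^2 + 2*h - 2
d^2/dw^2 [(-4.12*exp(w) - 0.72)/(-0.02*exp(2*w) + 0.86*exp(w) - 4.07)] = (0.001648*exp(4*w) + 0.072016*exp(3*w) - 2.04936*exp(2*w) + 14.718904*exp(w) + 70.767532)*exp(w)/(8.0e-6*exp(6*w) - 0.001032*exp(5*w) + 0.04926*exp(4*w) - 1.05608*exp(3*w) + 10.02441*exp(2*w) - 42.737442*exp(w) + 67.419143)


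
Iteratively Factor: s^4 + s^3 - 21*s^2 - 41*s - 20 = (s + 1)*(s^3 - 21*s - 20) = (s - 5)*(s + 1)*(s^2 + 5*s + 4) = (s - 5)*(s + 1)^2*(s + 4)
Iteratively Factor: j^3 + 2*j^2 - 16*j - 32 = (j + 2)*(j^2 - 16) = (j + 2)*(j + 4)*(j - 4)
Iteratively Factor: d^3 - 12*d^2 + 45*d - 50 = (d - 5)*(d^2 - 7*d + 10) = (d - 5)*(d - 2)*(d - 5)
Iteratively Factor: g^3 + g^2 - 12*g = (g - 3)*(g^2 + 4*g) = g*(g - 3)*(g + 4)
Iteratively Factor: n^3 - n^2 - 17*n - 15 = (n + 1)*(n^2 - 2*n - 15) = (n + 1)*(n + 3)*(n - 5)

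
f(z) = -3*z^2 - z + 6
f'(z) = -6*z - 1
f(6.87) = -142.46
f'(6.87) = -42.22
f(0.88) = 2.80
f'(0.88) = -6.28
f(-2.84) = -15.36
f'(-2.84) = 16.04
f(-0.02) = 6.02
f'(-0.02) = -0.88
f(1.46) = -1.85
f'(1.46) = -9.76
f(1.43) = -1.56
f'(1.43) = -9.58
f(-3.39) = -25.09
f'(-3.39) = 19.34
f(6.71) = -135.78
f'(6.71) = -41.26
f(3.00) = -24.00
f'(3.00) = -19.00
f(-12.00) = -414.00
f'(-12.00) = 71.00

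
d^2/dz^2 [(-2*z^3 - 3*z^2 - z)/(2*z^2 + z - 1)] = -8/(8*z^3 - 12*z^2 + 6*z - 1)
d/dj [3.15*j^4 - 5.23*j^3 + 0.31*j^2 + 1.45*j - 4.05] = 12.6*j^3 - 15.69*j^2 + 0.62*j + 1.45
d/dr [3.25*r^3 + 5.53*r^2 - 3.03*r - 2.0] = 9.75*r^2 + 11.06*r - 3.03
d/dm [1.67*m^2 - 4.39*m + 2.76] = 3.34*m - 4.39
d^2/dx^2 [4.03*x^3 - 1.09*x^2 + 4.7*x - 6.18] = 24.18*x - 2.18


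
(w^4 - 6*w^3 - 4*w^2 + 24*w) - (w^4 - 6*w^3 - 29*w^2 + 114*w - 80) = 25*w^2 - 90*w + 80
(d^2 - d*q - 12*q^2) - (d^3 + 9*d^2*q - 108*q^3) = -d^3 - 9*d^2*q + d^2 - d*q + 108*q^3 - 12*q^2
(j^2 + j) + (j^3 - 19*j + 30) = j^3 + j^2 - 18*j + 30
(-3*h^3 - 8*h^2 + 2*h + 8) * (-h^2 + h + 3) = 3*h^5 + 5*h^4 - 19*h^3 - 30*h^2 + 14*h + 24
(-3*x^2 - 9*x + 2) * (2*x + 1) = -6*x^3 - 21*x^2 - 5*x + 2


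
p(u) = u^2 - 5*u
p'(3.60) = 2.20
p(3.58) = -5.08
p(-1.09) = 6.64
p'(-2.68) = -10.36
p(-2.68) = 20.58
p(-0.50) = 2.75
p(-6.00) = 66.00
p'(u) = 2*u - 5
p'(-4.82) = -14.64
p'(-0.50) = -6.00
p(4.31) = -2.97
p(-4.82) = 47.33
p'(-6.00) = -17.00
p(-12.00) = 204.00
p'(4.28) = 3.56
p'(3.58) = 2.16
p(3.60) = -5.04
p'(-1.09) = -7.18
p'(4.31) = 3.62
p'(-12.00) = -29.00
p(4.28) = -3.08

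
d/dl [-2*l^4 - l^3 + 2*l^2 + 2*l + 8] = -8*l^3 - 3*l^2 + 4*l + 2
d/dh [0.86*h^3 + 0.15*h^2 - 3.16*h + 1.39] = 2.58*h^2 + 0.3*h - 3.16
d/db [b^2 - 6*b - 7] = 2*b - 6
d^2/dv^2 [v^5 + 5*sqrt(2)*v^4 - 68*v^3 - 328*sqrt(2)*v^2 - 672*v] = 20*v^3 + 60*sqrt(2)*v^2 - 408*v - 656*sqrt(2)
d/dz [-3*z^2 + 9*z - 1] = 9 - 6*z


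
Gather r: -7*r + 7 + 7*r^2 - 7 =7*r^2 - 7*r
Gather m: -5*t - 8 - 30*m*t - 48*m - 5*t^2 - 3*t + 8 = m*(-30*t - 48) - 5*t^2 - 8*t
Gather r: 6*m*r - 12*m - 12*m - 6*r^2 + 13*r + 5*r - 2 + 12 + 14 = -24*m - 6*r^2 + r*(6*m + 18) + 24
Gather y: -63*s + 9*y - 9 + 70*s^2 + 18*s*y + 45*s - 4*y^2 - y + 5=70*s^2 - 18*s - 4*y^2 + y*(18*s + 8) - 4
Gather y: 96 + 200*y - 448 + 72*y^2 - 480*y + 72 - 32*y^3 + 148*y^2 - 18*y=-32*y^3 + 220*y^2 - 298*y - 280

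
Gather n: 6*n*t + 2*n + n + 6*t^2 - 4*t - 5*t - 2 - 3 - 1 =n*(6*t + 3) + 6*t^2 - 9*t - 6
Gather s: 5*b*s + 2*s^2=5*b*s + 2*s^2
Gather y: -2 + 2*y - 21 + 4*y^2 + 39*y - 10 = 4*y^2 + 41*y - 33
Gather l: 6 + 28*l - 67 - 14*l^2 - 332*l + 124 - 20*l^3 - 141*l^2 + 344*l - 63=-20*l^3 - 155*l^2 + 40*l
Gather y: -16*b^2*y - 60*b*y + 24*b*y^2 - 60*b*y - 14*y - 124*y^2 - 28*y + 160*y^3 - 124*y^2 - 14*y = 160*y^3 + y^2*(24*b - 248) + y*(-16*b^2 - 120*b - 56)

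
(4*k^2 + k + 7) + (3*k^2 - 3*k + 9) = 7*k^2 - 2*k + 16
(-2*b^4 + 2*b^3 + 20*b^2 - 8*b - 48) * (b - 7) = -2*b^5 + 16*b^4 + 6*b^3 - 148*b^2 + 8*b + 336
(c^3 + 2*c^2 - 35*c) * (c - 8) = c^4 - 6*c^3 - 51*c^2 + 280*c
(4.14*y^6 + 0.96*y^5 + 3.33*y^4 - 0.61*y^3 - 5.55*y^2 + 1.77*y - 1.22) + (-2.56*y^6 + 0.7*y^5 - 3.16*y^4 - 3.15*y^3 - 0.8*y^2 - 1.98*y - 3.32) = 1.58*y^6 + 1.66*y^5 + 0.17*y^4 - 3.76*y^3 - 6.35*y^2 - 0.21*y - 4.54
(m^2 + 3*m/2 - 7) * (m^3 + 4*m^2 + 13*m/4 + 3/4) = m^5 + 11*m^4/2 + 9*m^3/4 - 179*m^2/8 - 173*m/8 - 21/4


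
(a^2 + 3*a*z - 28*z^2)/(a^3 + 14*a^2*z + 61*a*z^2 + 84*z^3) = (a - 4*z)/(a^2 + 7*a*z + 12*z^2)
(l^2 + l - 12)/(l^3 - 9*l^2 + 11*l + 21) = (l + 4)/(l^2 - 6*l - 7)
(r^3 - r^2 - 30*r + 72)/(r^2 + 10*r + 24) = (r^2 - 7*r + 12)/(r + 4)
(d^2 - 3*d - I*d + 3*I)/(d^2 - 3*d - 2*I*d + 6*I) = (d - I)/(d - 2*I)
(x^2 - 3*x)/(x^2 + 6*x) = (x - 3)/(x + 6)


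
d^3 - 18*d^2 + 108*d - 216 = (d - 6)^3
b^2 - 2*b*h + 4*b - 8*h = (b + 4)*(b - 2*h)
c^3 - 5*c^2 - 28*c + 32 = (c - 8)*(c - 1)*(c + 4)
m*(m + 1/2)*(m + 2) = m^3 + 5*m^2/2 + m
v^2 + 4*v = v*(v + 4)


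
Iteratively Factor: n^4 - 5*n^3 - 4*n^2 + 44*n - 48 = (n + 3)*(n^3 - 8*n^2 + 20*n - 16) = (n - 2)*(n + 3)*(n^2 - 6*n + 8) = (n - 2)^2*(n + 3)*(n - 4)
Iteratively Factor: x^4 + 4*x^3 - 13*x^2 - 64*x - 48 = (x - 4)*(x^3 + 8*x^2 + 19*x + 12) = (x - 4)*(x + 4)*(x^2 + 4*x + 3) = (x - 4)*(x + 3)*(x + 4)*(x + 1)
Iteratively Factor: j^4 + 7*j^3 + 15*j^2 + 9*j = (j)*(j^3 + 7*j^2 + 15*j + 9) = j*(j + 3)*(j^2 + 4*j + 3) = j*(j + 3)^2*(j + 1)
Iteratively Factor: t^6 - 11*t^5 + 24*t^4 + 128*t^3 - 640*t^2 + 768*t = (t - 3)*(t^5 - 8*t^4 + 128*t^2 - 256*t) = (t - 4)*(t - 3)*(t^4 - 4*t^3 - 16*t^2 + 64*t) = t*(t - 4)*(t - 3)*(t^3 - 4*t^2 - 16*t + 64) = t*(t - 4)^2*(t - 3)*(t^2 - 16) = t*(t - 4)^2*(t - 3)*(t + 4)*(t - 4)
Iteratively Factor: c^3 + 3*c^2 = (c)*(c^2 + 3*c) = c^2*(c + 3)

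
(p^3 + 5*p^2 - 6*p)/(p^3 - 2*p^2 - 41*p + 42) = p/(p - 7)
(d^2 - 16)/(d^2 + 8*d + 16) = (d - 4)/(d + 4)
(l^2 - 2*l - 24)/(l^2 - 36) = (l + 4)/(l + 6)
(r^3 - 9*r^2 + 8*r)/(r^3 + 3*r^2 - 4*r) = (r - 8)/(r + 4)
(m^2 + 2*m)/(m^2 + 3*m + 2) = m/(m + 1)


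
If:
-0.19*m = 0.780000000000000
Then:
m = -4.11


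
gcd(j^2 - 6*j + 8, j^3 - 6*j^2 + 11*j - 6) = j - 2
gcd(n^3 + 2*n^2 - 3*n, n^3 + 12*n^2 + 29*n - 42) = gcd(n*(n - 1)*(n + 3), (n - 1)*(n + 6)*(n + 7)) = n - 1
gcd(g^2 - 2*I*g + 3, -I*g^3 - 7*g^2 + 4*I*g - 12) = g + I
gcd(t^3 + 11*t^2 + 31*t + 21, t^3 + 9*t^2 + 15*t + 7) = t^2 + 8*t + 7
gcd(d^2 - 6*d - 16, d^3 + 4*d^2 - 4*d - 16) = d + 2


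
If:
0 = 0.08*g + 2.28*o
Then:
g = -28.5*o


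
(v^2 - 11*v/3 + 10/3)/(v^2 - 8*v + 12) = (v - 5/3)/(v - 6)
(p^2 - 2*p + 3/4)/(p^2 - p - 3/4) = (2*p - 1)/(2*p + 1)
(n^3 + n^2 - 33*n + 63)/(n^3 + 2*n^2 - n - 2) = (n^3 + n^2 - 33*n + 63)/(n^3 + 2*n^2 - n - 2)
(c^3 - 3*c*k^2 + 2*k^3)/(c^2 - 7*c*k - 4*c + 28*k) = (c^3 - 3*c*k^2 + 2*k^3)/(c^2 - 7*c*k - 4*c + 28*k)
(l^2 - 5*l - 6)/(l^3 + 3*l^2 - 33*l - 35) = (l - 6)/(l^2 + 2*l - 35)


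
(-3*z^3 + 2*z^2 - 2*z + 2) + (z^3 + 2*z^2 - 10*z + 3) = -2*z^3 + 4*z^2 - 12*z + 5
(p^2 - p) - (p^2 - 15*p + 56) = 14*p - 56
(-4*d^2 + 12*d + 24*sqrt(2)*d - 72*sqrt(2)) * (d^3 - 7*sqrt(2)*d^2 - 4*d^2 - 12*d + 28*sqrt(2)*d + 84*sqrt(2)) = -4*d^5 + 28*d^4 + 52*sqrt(2)*d^4 - 364*sqrt(2)*d^3 - 336*d^3 + 2208*d^2 + 1872*sqrt(2)*d - 12096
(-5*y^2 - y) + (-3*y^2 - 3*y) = -8*y^2 - 4*y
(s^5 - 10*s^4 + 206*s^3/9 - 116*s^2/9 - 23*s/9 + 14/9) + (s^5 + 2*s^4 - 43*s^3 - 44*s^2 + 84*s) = 2*s^5 - 8*s^4 - 181*s^3/9 - 512*s^2/9 + 733*s/9 + 14/9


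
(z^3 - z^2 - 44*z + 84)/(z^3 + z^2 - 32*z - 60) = (z^2 + 5*z - 14)/(z^2 + 7*z + 10)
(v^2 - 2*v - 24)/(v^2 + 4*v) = (v - 6)/v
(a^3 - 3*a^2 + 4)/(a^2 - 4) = (a^2 - a - 2)/(a + 2)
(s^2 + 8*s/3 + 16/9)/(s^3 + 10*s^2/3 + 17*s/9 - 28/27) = 3*(3*s + 4)/(9*s^2 + 18*s - 7)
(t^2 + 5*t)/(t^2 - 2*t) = (t + 5)/(t - 2)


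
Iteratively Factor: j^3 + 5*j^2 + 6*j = (j + 3)*(j^2 + 2*j) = (j + 2)*(j + 3)*(j)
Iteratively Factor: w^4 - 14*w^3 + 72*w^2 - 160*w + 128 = (w - 2)*(w^3 - 12*w^2 + 48*w - 64) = (w - 4)*(w - 2)*(w^2 - 8*w + 16) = (w - 4)^2*(w - 2)*(w - 4)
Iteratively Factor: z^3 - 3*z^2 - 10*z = (z - 5)*(z^2 + 2*z) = (z - 5)*(z + 2)*(z)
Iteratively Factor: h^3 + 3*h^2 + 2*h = (h + 1)*(h^2 + 2*h) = (h + 1)*(h + 2)*(h)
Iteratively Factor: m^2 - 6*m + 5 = (m - 5)*(m - 1)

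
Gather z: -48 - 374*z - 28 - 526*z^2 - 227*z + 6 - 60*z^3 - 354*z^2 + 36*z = -60*z^3 - 880*z^2 - 565*z - 70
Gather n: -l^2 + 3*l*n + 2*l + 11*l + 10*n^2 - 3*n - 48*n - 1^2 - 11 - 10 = -l^2 + 13*l + 10*n^2 + n*(3*l - 51) - 22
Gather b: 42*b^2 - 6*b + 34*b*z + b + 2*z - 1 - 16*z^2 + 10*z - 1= 42*b^2 + b*(34*z - 5) - 16*z^2 + 12*z - 2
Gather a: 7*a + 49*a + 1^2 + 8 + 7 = 56*a + 16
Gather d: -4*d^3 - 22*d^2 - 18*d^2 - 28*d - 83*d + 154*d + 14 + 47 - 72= -4*d^3 - 40*d^2 + 43*d - 11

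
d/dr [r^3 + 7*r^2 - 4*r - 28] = 3*r^2 + 14*r - 4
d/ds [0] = 0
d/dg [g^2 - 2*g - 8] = 2*g - 2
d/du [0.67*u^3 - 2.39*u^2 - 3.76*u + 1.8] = 2.01*u^2 - 4.78*u - 3.76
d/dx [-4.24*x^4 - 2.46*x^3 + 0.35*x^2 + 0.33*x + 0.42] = -16.96*x^3 - 7.38*x^2 + 0.7*x + 0.33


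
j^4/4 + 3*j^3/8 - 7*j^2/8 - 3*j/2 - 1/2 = (j/4 + 1/4)*(j - 2)*(j + 1/2)*(j + 2)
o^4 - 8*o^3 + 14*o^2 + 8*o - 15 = (o - 5)*(o - 3)*(o - 1)*(o + 1)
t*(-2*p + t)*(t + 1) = -2*p*t^2 - 2*p*t + t^3 + t^2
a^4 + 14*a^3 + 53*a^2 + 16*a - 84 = (a - 1)*(a + 2)*(a + 6)*(a + 7)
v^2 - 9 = (v - 3)*(v + 3)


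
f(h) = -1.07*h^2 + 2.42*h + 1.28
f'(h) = 2.42 - 2.14*h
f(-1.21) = -3.21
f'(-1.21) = 5.01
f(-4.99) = -37.44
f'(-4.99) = 13.10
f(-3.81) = -23.47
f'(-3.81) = 10.57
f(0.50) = 2.22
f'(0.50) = 1.35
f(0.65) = 2.40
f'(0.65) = 1.03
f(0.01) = 1.30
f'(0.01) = 2.40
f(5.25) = -15.51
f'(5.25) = -8.82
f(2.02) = 1.80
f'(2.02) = -1.90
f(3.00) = -1.09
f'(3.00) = -4.00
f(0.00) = 1.28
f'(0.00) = 2.42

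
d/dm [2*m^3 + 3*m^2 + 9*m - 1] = 6*m^2 + 6*m + 9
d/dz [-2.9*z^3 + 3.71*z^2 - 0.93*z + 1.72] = -8.7*z^2 + 7.42*z - 0.93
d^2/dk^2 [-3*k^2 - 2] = -6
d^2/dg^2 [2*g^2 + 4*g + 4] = 4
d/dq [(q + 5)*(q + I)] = 2*q + 5 + I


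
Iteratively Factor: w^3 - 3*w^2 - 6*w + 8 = (w - 1)*(w^2 - 2*w - 8) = (w - 4)*(w - 1)*(w + 2)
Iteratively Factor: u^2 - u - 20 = (u + 4)*(u - 5)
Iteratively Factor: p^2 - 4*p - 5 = (p - 5)*(p + 1)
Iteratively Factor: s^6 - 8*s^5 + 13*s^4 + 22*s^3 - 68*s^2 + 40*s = (s - 2)*(s^5 - 6*s^4 + s^3 + 24*s^2 - 20*s) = s*(s - 2)*(s^4 - 6*s^3 + s^2 + 24*s - 20) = s*(s - 2)^2*(s^3 - 4*s^2 - 7*s + 10) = s*(s - 5)*(s - 2)^2*(s^2 + s - 2) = s*(s - 5)*(s - 2)^2*(s + 2)*(s - 1)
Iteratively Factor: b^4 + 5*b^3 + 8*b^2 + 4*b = (b)*(b^3 + 5*b^2 + 8*b + 4) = b*(b + 2)*(b^2 + 3*b + 2) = b*(b + 1)*(b + 2)*(b + 2)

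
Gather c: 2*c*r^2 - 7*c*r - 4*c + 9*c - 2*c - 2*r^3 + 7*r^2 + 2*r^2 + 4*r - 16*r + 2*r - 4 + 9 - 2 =c*(2*r^2 - 7*r + 3) - 2*r^3 + 9*r^2 - 10*r + 3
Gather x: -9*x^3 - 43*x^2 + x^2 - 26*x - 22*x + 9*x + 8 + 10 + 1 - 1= -9*x^3 - 42*x^2 - 39*x + 18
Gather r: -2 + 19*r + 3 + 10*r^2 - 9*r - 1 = 10*r^2 + 10*r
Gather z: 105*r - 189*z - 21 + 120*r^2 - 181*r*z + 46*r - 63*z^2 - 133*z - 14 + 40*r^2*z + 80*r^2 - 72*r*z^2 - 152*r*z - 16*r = 200*r^2 + 135*r + z^2*(-72*r - 63) + z*(40*r^2 - 333*r - 322) - 35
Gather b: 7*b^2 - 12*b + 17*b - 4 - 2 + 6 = 7*b^2 + 5*b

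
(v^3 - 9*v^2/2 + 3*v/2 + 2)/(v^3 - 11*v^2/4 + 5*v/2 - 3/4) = 2*(2*v^2 - 7*v - 4)/(4*v^2 - 7*v + 3)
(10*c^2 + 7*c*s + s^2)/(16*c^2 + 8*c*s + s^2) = (10*c^2 + 7*c*s + s^2)/(16*c^2 + 8*c*s + s^2)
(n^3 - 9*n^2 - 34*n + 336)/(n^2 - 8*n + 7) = (n^2 - 2*n - 48)/(n - 1)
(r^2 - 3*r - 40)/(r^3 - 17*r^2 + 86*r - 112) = (r + 5)/(r^2 - 9*r + 14)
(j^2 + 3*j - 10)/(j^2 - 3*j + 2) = (j + 5)/(j - 1)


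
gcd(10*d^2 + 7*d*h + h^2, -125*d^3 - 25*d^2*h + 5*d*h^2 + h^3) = 5*d + h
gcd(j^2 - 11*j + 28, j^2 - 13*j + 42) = j - 7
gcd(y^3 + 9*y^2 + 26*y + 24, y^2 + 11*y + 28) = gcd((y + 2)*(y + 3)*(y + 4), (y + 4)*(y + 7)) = y + 4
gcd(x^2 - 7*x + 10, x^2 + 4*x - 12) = x - 2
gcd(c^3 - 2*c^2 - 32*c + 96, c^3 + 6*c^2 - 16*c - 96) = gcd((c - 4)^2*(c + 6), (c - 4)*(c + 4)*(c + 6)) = c^2 + 2*c - 24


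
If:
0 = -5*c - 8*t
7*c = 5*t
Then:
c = 0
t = 0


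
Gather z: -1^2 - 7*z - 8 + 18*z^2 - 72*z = 18*z^2 - 79*z - 9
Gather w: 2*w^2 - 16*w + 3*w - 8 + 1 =2*w^2 - 13*w - 7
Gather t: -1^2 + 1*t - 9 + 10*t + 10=11*t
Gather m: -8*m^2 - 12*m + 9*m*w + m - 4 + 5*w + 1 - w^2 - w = -8*m^2 + m*(9*w - 11) - w^2 + 4*w - 3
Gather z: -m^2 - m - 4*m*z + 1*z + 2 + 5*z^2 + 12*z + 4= -m^2 - m + 5*z^2 + z*(13 - 4*m) + 6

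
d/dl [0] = 0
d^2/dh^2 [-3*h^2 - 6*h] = -6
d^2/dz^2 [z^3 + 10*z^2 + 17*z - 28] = 6*z + 20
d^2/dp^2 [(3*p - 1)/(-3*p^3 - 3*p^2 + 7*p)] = 2*(-81*p^5 - 27*p^4 - 18*p^3 - 36*p^2 - 63*p + 49)/(p^3*(27*p^6 + 81*p^5 - 108*p^4 - 351*p^3 + 252*p^2 + 441*p - 343))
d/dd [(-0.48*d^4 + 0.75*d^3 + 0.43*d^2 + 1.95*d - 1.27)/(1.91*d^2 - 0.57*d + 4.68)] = (-1.8336*d^5 + 2.2533*d^4 - 9.8406*d^3 + 6.5604*d^2 + 8.8762*d + 8.4021)/(3.6481*d^4 - 2.1774*d^3 + 18.2025*d^2 - 5.3352*d + 21.9024)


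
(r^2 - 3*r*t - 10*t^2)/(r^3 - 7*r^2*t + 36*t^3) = (r - 5*t)/(r^2 - 9*r*t + 18*t^2)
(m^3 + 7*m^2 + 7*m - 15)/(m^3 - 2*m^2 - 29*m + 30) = (m + 3)/(m - 6)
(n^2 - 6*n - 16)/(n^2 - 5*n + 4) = (n^2 - 6*n - 16)/(n^2 - 5*n + 4)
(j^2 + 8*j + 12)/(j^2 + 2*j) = (j + 6)/j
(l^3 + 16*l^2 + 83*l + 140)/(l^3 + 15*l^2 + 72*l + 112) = (l + 5)/(l + 4)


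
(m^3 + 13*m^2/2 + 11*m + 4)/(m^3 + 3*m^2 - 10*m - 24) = (m + 1/2)/(m - 3)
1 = 1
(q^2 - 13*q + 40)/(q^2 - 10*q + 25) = (q - 8)/(q - 5)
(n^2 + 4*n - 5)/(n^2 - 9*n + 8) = (n + 5)/(n - 8)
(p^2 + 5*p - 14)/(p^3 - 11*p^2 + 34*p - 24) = (p^2 + 5*p - 14)/(p^3 - 11*p^2 + 34*p - 24)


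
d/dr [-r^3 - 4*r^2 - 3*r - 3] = -3*r^2 - 8*r - 3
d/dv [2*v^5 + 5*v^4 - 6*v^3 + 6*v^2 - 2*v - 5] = 10*v^4 + 20*v^3 - 18*v^2 + 12*v - 2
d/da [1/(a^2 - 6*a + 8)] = 2*(3 - a)/(a^2 - 6*a + 8)^2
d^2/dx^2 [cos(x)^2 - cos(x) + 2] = cos(x) - 2*cos(2*x)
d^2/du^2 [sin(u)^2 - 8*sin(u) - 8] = 8*sin(u) + 2*cos(2*u)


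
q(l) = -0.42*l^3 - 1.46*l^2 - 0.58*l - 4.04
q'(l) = -1.26*l^2 - 2.92*l - 0.58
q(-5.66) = 28.63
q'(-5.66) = -24.42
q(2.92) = -28.64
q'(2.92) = -19.85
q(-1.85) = -5.30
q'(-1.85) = 0.51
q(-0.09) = -4.00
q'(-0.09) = -0.33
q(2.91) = -28.44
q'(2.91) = -19.75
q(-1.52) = -5.06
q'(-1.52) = 0.95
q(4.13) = -60.93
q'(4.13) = -34.13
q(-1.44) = -4.98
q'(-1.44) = 1.01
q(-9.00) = 189.10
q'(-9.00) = -76.36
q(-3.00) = -4.10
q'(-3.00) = -3.16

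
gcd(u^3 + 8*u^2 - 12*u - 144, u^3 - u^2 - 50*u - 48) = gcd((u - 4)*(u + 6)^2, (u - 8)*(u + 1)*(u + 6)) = u + 6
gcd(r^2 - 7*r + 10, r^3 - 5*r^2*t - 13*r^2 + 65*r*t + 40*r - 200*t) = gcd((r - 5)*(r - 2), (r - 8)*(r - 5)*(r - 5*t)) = r - 5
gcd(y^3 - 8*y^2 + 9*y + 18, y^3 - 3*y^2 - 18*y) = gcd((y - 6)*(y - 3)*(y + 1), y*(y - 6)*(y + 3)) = y - 6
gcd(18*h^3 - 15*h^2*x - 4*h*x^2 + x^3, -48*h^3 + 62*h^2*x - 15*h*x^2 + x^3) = 6*h^2 - 7*h*x + x^2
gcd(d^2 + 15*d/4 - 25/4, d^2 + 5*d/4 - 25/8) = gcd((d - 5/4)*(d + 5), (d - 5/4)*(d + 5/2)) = d - 5/4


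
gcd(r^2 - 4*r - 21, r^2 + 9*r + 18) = r + 3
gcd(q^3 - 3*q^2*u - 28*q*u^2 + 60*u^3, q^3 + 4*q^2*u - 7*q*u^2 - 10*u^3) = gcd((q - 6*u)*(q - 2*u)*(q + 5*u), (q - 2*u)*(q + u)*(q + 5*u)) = q^2 + 3*q*u - 10*u^2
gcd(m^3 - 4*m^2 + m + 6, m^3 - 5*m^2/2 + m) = m - 2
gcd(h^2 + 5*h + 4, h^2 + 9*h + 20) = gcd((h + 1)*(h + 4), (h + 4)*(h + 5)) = h + 4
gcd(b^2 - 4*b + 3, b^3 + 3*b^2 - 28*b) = 1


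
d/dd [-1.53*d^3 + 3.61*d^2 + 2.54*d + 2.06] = -4.59*d^2 + 7.22*d + 2.54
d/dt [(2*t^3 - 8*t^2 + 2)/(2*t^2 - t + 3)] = 2*(2*t^4 - 2*t^3 + 13*t^2 - 28*t + 1)/(4*t^4 - 4*t^3 + 13*t^2 - 6*t + 9)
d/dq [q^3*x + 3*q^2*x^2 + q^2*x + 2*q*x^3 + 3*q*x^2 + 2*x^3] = x*(3*q^2 + 6*q*x + 2*q + 2*x^2 + 3*x)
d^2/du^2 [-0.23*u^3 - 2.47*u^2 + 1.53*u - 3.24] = -1.38*u - 4.94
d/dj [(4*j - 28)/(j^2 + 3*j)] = 4*(-j^2 + 14*j + 21)/(j^2*(j^2 + 6*j + 9))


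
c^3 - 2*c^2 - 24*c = c*(c - 6)*(c + 4)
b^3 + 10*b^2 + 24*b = b*(b + 4)*(b + 6)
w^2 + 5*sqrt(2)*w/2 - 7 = (w - sqrt(2))*(w + 7*sqrt(2)/2)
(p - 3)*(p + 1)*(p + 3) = p^3 + p^2 - 9*p - 9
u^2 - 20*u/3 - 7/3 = (u - 7)*(u + 1/3)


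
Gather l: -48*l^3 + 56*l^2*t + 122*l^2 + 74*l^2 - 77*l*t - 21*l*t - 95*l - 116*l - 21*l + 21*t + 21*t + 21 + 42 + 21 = -48*l^3 + l^2*(56*t + 196) + l*(-98*t - 232) + 42*t + 84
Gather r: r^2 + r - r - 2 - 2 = r^2 - 4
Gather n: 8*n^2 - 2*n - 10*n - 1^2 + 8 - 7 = 8*n^2 - 12*n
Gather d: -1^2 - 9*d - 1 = -9*d - 2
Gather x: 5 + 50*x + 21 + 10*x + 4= 60*x + 30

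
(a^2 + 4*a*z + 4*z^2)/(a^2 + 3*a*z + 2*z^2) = (a + 2*z)/(a + z)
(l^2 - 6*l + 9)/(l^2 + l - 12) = (l - 3)/(l + 4)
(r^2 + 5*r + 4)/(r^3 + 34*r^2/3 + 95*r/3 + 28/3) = 3*(r + 1)/(3*r^2 + 22*r + 7)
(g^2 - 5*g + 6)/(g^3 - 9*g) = (g - 2)/(g*(g + 3))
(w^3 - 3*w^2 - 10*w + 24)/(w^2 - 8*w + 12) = (w^2 - w - 12)/(w - 6)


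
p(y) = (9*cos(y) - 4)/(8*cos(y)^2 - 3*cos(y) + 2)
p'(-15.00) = -0.69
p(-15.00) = -1.22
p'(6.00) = 0.01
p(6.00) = 0.71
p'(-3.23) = 0.07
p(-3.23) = -1.00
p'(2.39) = 0.76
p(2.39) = -1.25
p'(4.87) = 4.73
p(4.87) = -1.50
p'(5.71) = 0.18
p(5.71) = 0.69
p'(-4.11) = 1.12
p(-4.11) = -1.45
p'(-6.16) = 0.00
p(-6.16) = 0.71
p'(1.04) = -2.68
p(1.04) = 0.22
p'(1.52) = -2.59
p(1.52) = -1.90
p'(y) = (16*sin(y)*cos(y) - 3*sin(y))*(9*cos(y) - 4)/(8*cos(y)^2 - 3*cos(y) + 2)^2 - 9*sin(y)/(8*cos(y)^2 - 3*cos(y) + 2)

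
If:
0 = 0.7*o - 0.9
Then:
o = 1.29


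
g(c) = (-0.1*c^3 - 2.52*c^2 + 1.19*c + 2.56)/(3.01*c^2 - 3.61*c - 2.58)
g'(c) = (3.61 - 6.02*c)*(-0.1*c^3 - 2.52*c^2 + 1.19*c + 2.56)/(3.01*c^2 - 3.61*c - 2.58)^2 + (-0.3*c^2 - 5.04*c + 1.19)/(3.01*c^2 - 3.61*c - 2.58) = (-0.301*c^4 + 0.722*c^3 + 6.2893*c^2 - 2.408*c + 6.1714)/(9.0601*c^4 - 21.7322*c^3 - 2.4995*c^2 + 18.6276*c + 6.6564)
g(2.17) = -2.06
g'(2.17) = 2.21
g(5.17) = -1.22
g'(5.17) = 0.01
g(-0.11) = -1.12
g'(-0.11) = 1.41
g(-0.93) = -0.19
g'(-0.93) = 1.14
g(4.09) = -1.26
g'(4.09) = 0.06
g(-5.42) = -0.59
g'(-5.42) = -0.02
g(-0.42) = -3.05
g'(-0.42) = 28.99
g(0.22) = -0.84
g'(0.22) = 0.57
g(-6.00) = -0.58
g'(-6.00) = -0.02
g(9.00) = -1.26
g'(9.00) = -0.02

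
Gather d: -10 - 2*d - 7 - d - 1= -3*d - 18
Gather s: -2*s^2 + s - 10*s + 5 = -2*s^2 - 9*s + 5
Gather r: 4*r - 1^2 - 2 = 4*r - 3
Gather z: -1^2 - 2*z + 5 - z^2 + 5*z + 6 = -z^2 + 3*z + 10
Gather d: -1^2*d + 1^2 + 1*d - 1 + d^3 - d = d^3 - d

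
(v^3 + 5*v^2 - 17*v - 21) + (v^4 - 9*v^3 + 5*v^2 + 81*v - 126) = v^4 - 8*v^3 + 10*v^2 + 64*v - 147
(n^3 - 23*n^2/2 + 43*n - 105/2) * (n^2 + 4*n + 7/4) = n^5 - 15*n^4/2 - 5*n^3/4 + 795*n^2/8 - 539*n/4 - 735/8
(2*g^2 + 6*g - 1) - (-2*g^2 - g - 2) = 4*g^2 + 7*g + 1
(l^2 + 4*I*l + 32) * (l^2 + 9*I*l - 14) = l^4 + 13*I*l^3 - 18*l^2 + 232*I*l - 448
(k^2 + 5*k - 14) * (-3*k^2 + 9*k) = -3*k^4 - 6*k^3 + 87*k^2 - 126*k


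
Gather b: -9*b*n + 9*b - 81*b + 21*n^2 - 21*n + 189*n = b*(-9*n - 72) + 21*n^2 + 168*n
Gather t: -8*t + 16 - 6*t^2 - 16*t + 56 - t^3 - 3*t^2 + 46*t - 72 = -t^3 - 9*t^2 + 22*t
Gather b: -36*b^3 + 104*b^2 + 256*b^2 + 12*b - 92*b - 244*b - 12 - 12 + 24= -36*b^3 + 360*b^2 - 324*b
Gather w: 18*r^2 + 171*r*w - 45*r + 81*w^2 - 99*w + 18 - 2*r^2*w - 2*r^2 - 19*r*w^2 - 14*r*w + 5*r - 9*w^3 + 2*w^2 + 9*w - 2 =16*r^2 - 40*r - 9*w^3 + w^2*(83 - 19*r) + w*(-2*r^2 + 157*r - 90) + 16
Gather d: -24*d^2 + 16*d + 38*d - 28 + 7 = -24*d^2 + 54*d - 21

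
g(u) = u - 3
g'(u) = 1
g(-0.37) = -3.37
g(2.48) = -0.52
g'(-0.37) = 1.00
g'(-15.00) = 1.00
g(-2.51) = -5.51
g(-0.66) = -3.66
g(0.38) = -2.62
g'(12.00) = 1.00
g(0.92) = -2.08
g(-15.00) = -18.00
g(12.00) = 9.00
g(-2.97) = -5.97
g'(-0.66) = 1.00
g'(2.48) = 1.00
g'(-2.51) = 1.00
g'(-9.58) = 1.00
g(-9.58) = -12.58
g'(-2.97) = 1.00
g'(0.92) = 1.00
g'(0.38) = 1.00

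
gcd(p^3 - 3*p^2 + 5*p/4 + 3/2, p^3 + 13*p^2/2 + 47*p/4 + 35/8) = p + 1/2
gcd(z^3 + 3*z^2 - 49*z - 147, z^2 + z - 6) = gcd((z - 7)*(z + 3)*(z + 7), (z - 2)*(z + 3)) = z + 3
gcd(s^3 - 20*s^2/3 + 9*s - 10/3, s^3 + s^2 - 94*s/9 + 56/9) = s - 2/3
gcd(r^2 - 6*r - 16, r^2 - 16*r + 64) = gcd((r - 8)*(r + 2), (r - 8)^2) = r - 8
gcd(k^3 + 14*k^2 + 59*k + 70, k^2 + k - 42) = k + 7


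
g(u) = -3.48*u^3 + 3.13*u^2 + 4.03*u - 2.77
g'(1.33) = -6.11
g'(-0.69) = -5.26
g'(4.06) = -142.64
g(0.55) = -0.19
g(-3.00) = 107.27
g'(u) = -10.44*u^2 + 6.26*u + 4.03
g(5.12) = -367.16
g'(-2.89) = -101.26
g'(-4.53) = -238.57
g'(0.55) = 4.31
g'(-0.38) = 0.14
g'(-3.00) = -108.71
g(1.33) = -0.06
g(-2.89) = 95.72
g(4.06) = -167.71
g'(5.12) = -237.60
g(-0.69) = -2.92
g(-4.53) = 366.70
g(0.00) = -2.77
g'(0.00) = 4.03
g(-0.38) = -3.66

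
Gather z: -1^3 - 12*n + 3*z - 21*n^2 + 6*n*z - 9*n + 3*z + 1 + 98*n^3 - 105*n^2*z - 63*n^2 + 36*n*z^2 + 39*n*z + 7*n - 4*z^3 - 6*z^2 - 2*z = 98*n^3 - 84*n^2 - 14*n - 4*z^3 + z^2*(36*n - 6) + z*(-105*n^2 + 45*n + 4)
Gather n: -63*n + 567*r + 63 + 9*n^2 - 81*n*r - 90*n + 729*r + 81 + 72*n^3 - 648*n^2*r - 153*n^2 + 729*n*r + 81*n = 72*n^3 + n^2*(-648*r - 144) + n*(648*r - 72) + 1296*r + 144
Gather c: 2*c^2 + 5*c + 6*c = 2*c^2 + 11*c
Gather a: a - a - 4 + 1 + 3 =0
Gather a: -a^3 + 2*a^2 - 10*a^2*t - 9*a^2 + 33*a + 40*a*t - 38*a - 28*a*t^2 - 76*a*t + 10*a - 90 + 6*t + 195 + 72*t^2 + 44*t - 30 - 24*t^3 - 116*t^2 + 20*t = -a^3 + a^2*(-10*t - 7) + a*(-28*t^2 - 36*t + 5) - 24*t^3 - 44*t^2 + 70*t + 75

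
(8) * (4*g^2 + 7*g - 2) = 32*g^2 + 56*g - 16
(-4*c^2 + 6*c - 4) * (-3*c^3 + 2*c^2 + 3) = 12*c^5 - 26*c^4 + 24*c^3 - 20*c^2 + 18*c - 12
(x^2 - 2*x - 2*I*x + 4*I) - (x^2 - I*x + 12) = -2*x - I*x - 12 + 4*I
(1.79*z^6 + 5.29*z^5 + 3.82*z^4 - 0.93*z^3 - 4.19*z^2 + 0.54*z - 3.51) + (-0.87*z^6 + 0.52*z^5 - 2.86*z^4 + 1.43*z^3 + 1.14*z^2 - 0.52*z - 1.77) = 0.92*z^6 + 5.81*z^5 + 0.96*z^4 + 0.5*z^3 - 3.05*z^2 + 0.02*z - 5.28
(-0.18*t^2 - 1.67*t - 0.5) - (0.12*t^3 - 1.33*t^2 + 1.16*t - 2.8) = -0.12*t^3 + 1.15*t^2 - 2.83*t + 2.3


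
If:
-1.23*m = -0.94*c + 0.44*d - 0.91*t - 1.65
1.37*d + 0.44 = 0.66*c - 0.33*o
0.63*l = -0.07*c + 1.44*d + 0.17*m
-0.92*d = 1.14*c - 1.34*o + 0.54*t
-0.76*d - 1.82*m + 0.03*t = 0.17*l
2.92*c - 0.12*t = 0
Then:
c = -0.07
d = -0.15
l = -0.31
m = 0.06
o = -0.86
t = -1.73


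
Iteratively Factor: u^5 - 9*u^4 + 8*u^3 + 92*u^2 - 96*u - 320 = (u + 2)*(u^4 - 11*u^3 + 30*u^2 + 32*u - 160) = (u - 4)*(u + 2)*(u^3 - 7*u^2 + 2*u + 40) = (u - 4)^2*(u + 2)*(u^2 - 3*u - 10) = (u - 5)*(u - 4)^2*(u + 2)*(u + 2)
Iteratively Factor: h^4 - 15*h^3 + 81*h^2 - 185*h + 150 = (h - 5)*(h^3 - 10*h^2 + 31*h - 30) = (h - 5)^2*(h^2 - 5*h + 6) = (h - 5)^2*(h - 2)*(h - 3)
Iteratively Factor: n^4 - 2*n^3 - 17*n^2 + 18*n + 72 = (n + 2)*(n^3 - 4*n^2 - 9*n + 36) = (n - 3)*(n + 2)*(n^2 - n - 12) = (n - 3)*(n + 2)*(n + 3)*(n - 4)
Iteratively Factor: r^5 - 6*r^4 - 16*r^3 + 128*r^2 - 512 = (r - 4)*(r^4 - 2*r^3 - 24*r^2 + 32*r + 128) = (r - 4)*(r + 2)*(r^3 - 4*r^2 - 16*r + 64) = (r - 4)*(r + 2)*(r + 4)*(r^2 - 8*r + 16) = (r - 4)^2*(r + 2)*(r + 4)*(r - 4)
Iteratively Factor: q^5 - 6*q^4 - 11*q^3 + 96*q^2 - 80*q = (q - 5)*(q^4 - q^3 - 16*q^2 + 16*q) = (q - 5)*(q + 4)*(q^3 - 5*q^2 + 4*q) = (q - 5)*(q - 1)*(q + 4)*(q^2 - 4*q) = q*(q - 5)*(q - 1)*(q + 4)*(q - 4)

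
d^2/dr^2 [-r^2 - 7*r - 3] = -2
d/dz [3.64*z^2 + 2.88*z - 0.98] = 7.28*z + 2.88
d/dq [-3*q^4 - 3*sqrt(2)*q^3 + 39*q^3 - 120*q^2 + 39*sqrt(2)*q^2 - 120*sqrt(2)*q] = -12*q^3 - 9*sqrt(2)*q^2 + 117*q^2 - 240*q + 78*sqrt(2)*q - 120*sqrt(2)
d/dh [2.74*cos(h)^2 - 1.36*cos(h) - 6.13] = (1.36 - 5.48*cos(h))*sin(h)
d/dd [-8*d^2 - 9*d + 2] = -16*d - 9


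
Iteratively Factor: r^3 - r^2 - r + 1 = (r + 1)*(r^2 - 2*r + 1) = (r - 1)*(r + 1)*(r - 1)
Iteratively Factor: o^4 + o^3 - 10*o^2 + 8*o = (o - 2)*(o^3 + 3*o^2 - 4*o) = (o - 2)*(o - 1)*(o^2 + 4*o) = o*(o - 2)*(o - 1)*(o + 4)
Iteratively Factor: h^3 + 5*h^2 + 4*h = (h + 1)*(h^2 + 4*h) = (h + 1)*(h + 4)*(h)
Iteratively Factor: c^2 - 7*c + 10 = (c - 5)*(c - 2)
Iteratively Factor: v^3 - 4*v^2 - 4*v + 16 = (v - 4)*(v^2 - 4) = (v - 4)*(v - 2)*(v + 2)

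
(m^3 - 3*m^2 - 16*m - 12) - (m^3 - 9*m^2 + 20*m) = 6*m^2 - 36*m - 12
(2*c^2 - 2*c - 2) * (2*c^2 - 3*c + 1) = 4*c^4 - 10*c^3 + 4*c^2 + 4*c - 2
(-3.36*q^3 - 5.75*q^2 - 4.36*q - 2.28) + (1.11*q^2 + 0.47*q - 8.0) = -3.36*q^3 - 4.64*q^2 - 3.89*q - 10.28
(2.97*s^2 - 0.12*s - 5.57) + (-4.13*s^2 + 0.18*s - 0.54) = -1.16*s^2 + 0.06*s - 6.11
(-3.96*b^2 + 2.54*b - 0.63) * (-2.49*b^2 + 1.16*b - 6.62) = 9.8604*b^4 - 10.9182*b^3 + 30.7303*b^2 - 17.5456*b + 4.1706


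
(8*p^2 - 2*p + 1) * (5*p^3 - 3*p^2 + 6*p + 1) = 40*p^5 - 34*p^4 + 59*p^3 - 7*p^2 + 4*p + 1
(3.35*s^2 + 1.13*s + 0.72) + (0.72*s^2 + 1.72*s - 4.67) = 4.07*s^2 + 2.85*s - 3.95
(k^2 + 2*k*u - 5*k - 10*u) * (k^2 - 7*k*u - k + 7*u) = k^4 - 5*k^3*u - 6*k^3 - 14*k^2*u^2 + 30*k^2*u + 5*k^2 + 84*k*u^2 - 25*k*u - 70*u^2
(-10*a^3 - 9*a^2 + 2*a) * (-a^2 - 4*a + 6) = 10*a^5 + 49*a^4 - 26*a^3 - 62*a^2 + 12*a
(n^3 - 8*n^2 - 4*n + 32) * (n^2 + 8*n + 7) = n^5 - 61*n^3 - 56*n^2 + 228*n + 224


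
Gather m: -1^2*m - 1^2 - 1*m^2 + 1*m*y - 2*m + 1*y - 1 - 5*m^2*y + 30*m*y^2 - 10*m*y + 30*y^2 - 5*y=m^2*(-5*y - 1) + m*(30*y^2 - 9*y - 3) + 30*y^2 - 4*y - 2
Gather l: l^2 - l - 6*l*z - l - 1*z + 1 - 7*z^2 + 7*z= l^2 + l*(-6*z - 2) - 7*z^2 + 6*z + 1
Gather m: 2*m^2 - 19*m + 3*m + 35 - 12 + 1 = 2*m^2 - 16*m + 24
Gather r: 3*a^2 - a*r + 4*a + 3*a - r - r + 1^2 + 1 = 3*a^2 + 7*a + r*(-a - 2) + 2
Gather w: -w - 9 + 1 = -w - 8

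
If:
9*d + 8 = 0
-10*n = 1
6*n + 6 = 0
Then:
No Solution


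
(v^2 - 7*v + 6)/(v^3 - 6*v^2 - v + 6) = 1/(v + 1)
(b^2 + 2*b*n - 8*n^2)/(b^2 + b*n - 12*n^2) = (b - 2*n)/(b - 3*n)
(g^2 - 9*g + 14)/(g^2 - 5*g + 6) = (g - 7)/(g - 3)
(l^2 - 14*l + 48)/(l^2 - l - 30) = (l - 8)/(l + 5)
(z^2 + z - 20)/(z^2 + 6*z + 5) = (z - 4)/(z + 1)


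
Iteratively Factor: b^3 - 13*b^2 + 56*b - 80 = (b - 4)*(b^2 - 9*b + 20) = (b - 4)^2*(b - 5)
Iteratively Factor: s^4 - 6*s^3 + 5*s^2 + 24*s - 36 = (s - 2)*(s^3 - 4*s^2 - 3*s + 18) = (s - 2)*(s + 2)*(s^2 - 6*s + 9) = (s - 3)*(s - 2)*(s + 2)*(s - 3)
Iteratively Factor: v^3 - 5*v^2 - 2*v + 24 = (v + 2)*(v^2 - 7*v + 12) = (v - 3)*(v + 2)*(v - 4)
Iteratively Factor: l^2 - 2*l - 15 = (l + 3)*(l - 5)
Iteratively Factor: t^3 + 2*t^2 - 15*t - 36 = (t + 3)*(t^2 - t - 12) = (t + 3)^2*(t - 4)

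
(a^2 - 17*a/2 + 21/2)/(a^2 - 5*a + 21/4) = 2*(a - 7)/(2*a - 7)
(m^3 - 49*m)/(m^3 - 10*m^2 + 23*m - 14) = m*(m + 7)/(m^2 - 3*m + 2)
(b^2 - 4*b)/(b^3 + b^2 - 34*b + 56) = b/(b^2 + 5*b - 14)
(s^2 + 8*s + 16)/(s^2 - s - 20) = (s + 4)/(s - 5)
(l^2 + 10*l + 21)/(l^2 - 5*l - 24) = (l + 7)/(l - 8)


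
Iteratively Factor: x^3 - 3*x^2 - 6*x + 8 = (x + 2)*(x^2 - 5*x + 4) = (x - 1)*(x + 2)*(x - 4)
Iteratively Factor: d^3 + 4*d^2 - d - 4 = (d + 4)*(d^2 - 1) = (d + 1)*(d + 4)*(d - 1)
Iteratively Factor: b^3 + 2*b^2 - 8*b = (b + 4)*(b^2 - 2*b) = b*(b + 4)*(b - 2)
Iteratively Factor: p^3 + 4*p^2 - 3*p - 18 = (p + 3)*(p^2 + p - 6) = (p - 2)*(p + 3)*(p + 3)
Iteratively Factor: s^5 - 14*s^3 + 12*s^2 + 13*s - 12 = (s - 1)*(s^4 + s^3 - 13*s^2 - s + 12) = (s - 1)*(s + 4)*(s^3 - 3*s^2 - s + 3) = (s - 1)*(s + 1)*(s + 4)*(s^2 - 4*s + 3) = (s - 3)*(s - 1)*(s + 1)*(s + 4)*(s - 1)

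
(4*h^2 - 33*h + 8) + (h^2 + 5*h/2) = 5*h^2 - 61*h/2 + 8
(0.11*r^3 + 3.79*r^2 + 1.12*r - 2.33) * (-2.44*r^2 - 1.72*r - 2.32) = -0.2684*r^5 - 9.4368*r^4 - 9.5068*r^3 - 5.034*r^2 + 1.4092*r + 5.4056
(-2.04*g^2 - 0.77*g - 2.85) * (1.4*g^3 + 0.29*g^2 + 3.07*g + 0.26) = -2.856*g^5 - 1.6696*g^4 - 10.4761*g^3 - 3.7208*g^2 - 8.9497*g - 0.741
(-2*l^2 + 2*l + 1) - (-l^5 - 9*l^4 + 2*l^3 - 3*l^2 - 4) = l^5 + 9*l^4 - 2*l^3 + l^2 + 2*l + 5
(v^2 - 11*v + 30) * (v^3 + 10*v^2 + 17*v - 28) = v^5 - v^4 - 63*v^3 + 85*v^2 + 818*v - 840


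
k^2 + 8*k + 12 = (k + 2)*(k + 6)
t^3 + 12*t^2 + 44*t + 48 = (t + 2)*(t + 4)*(t + 6)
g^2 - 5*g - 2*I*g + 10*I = (g - 5)*(g - 2*I)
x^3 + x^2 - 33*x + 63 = (x - 3)^2*(x + 7)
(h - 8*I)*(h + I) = h^2 - 7*I*h + 8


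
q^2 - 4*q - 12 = (q - 6)*(q + 2)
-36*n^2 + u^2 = (-6*n + u)*(6*n + u)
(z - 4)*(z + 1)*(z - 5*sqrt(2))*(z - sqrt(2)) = z^4 - 6*sqrt(2)*z^3 - 3*z^3 + 6*z^2 + 18*sqrt(2)*z^2 - 30*z + 24*sqrt(2)*z - 40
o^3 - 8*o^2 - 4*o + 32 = (o - 8)*(o - 2)*(o + 2)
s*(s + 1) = s^2 + s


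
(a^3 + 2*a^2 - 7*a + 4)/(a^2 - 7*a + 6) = (a^2 + 3*a - 4)/(a - 6)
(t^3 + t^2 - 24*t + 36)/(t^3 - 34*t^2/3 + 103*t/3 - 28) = 3*(t^2 + 4*t - 12)/(3*t^2 - 25*t + 28)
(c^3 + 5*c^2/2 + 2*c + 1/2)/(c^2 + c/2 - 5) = (2*c^3 + 5*c^2 + 4*c + 1)/(2*c^2 + c - 10)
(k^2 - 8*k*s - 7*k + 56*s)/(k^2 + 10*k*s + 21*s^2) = (k^2 - 8*k*s - 7*k + 56*s)/(k^2 + 10*k*s + 21*s^2)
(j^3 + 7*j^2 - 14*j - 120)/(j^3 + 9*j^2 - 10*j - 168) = (j + 5)/(j + 7)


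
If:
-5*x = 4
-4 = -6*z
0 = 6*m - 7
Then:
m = 7/6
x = -4/5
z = 2/3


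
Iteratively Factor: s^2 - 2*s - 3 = (s + 1)*(s - 3)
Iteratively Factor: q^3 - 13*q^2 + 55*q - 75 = (q - 3)*(q^2 - 10*q + 25) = (q - 5)*(q - 3)*(q - 5)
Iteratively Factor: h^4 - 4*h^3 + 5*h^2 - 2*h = (h - 1)*(h^3 - 3*h^2 + 2*h) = (h - 1)^2*(h^2 - 2*h) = h*(h - 1)^2*(h - 2)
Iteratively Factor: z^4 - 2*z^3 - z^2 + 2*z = (z - 2)*(z^3 - z) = (z - 2)*(z + 1)*(z^2 - z) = (z - 2)*(z - 1)*(z + 1)*(z)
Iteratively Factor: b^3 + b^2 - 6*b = (b)*(b^2 + b - 6) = b*(b - 2)*(b + 3)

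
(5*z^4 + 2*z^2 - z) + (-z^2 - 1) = 5*z^4 + z^2 - z - 1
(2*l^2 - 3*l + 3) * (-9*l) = -18*l^3 + 27*l^2 - 27*l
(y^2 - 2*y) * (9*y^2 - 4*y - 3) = 9*y^4 - 22*y^3 + 5*y^2 + 6*y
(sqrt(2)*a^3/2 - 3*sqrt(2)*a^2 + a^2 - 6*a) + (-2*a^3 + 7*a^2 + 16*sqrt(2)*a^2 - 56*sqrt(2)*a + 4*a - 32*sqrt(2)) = -2*a^3 + sqrt(2)*a^3/2 + 8*a^2 + 13*sqrt(2)*a^2 - 56*sqrt(2)*a - 2*a - 32*sqrt(2)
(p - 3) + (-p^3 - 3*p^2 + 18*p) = -p^3 - 3*p^2 + 19*p - 3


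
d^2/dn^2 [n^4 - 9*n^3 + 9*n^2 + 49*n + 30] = 12*n^2 - 54*n + 18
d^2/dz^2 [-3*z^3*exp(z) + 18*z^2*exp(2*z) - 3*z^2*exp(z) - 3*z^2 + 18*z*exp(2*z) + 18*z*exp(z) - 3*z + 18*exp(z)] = -3*z^3*exp(z) + 72*z^2*exp(2*z) - 21*z^2*exp(z) + 216*z*exp(2*z) - 12*z*exp(z) + 108*exp(2*z) + 48*exp(z) - 6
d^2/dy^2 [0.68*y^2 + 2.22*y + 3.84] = 1.36000000000000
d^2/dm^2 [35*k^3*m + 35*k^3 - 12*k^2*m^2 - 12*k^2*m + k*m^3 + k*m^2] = 2*k*(-12*k + 3*m + 1)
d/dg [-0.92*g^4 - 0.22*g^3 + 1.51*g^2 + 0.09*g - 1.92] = -3.68*g^3 - 0.66*g^2 + 3.02*g + 0.09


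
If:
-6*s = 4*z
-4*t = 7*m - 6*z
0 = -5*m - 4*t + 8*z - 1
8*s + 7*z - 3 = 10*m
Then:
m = -13/70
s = -16/35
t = 379/280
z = 24/35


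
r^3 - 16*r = r*(r - 4)*(r + 4)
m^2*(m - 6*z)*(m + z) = m^4 - 5*m^3*z - 6*m^2*z^2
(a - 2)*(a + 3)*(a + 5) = a^3 + 6*a^2 - a - 30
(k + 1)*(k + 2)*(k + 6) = k^3 + 9*k^2 + 20*k + 12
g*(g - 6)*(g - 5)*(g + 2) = g^4 - 9*g^3 + 8*g^2 + 60*g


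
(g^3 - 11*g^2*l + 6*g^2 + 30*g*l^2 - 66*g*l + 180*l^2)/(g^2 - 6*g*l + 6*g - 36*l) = g - 5*l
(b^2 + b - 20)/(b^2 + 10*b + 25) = (b - 4)/(b + 5)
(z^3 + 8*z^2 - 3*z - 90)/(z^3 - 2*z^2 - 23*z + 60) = (z + 6)/(z - 4)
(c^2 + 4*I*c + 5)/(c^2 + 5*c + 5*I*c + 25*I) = (c - I)/(c + 5)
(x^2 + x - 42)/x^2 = (x^2 + x - 42)/x^2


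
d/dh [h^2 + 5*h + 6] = 2*h + 5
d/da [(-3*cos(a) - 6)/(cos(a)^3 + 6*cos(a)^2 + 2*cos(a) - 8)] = -3*(51*cos(a)/2 + 6*cos(2*a) + cos(3*a)/2 + 18)*sin(a)/(cos(a)^3 + 6*cos(a)^2 + 2*cos(a) - 8)^2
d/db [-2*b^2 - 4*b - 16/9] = -4*b - 4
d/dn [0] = 0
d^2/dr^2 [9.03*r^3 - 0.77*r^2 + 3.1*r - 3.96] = 54.18*r - 1.54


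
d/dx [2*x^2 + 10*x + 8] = 4*x + 10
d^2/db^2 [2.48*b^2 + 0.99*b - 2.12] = 4.96000000000000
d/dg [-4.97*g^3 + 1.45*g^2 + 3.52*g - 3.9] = -14.91*g^2 + 2.9*g + 3.52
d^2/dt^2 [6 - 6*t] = 0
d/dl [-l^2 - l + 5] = -2*l - 1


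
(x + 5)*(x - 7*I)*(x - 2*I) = x^3 + 5*x^2 - 9*I*x^2 - 14*x - 45*I*x - 70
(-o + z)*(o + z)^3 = -o^4 - 2*o^3*z + 2*o*z^3 + z^4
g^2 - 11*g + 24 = (g - 8)*(g - 3)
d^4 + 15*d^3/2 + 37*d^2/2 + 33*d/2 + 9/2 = (d + 1/2)*(d + 1)*(d + 3)^2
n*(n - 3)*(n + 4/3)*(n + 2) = n^4 + n^3/3 - 22*n^2/3 - 8*n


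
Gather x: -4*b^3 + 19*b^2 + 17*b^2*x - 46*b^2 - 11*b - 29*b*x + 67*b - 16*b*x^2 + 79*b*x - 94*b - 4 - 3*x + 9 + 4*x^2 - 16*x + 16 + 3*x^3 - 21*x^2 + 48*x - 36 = -4*b^3 - 27*b^2 - 38*b + 3*x^3 + x^2*(-16*b - 17) + x*(17*b^2 + 50*b + 29) - 15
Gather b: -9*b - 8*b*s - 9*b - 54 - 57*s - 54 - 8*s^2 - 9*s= b*(-8*s - 18) - 8*s^2 - 66*s - 108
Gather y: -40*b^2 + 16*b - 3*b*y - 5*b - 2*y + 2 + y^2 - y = -40*b^2 + 11*b + y^2 + y*(-3*b - 3) + 2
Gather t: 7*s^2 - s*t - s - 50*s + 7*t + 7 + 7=7*s^2 - 51*s + t*(7 - s) + 14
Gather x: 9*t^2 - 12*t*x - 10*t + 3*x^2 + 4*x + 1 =9*t^2 - 10*t + 3*x^2 + x*(4 - 12*t) + 1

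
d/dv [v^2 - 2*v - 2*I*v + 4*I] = 2*v - 2 - 2*I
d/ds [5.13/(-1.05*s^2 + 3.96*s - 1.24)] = (10.773*s - 20.3148)/(1.05*s^2 - 3.96*s + 1.24)^2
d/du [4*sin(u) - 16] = 4*cos(u)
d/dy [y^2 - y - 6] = 2*y - 1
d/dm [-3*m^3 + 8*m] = 8 - 9*m^2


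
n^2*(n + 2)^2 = n^4 + 4*n^3 + 4*n^2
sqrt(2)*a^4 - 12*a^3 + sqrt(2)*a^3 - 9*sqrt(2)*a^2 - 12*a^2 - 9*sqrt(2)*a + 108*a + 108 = (a - 3)*(a + 3)*(a - 6*sqrt(2))*(sqrt(2)*a + sqrt(2))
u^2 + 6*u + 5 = (u + 1)*(u + 5)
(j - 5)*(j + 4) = j^2 - j - 20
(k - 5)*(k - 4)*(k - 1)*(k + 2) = k^4 - 8*k^3 + 9*k^2 + 38*k - 40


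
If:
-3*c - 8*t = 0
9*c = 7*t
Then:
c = 0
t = 0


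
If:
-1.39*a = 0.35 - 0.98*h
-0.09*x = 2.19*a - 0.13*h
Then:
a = 0.0231493258712796 - 0.0448740778427881*x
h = 0.389977105062325 - 0.0636479267361994*x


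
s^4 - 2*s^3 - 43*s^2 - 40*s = s*(s - 8)*(s + 1)*(s + 5)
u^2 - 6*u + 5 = (u - 5)*(u - 1)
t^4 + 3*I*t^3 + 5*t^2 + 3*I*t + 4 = (t - I)^2*(t + I)*(t + 4*I)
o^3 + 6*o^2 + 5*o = o*(o + 1)*(o + 5)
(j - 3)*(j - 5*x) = j^2 - 5*j*x - 3*j + 15*x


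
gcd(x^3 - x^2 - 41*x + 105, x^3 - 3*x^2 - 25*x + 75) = x^2 - 8*x + 15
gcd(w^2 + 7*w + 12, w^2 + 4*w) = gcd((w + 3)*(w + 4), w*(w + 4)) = w + 4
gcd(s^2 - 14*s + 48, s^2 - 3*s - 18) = s - 6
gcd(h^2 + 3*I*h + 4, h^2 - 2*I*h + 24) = h + 4*I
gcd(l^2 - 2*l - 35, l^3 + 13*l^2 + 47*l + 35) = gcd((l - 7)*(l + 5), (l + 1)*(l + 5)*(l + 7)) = l + 5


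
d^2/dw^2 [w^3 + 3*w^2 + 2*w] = 6*w + 6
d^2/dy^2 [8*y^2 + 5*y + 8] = 16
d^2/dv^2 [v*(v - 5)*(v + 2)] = 6*v - 6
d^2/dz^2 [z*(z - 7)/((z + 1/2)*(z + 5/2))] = 40*(-32*z^3 - 12*z^2 + 84*z + 89)/(64*z^6 + 576*z^5 + 1968*z^4 + 3168*z^3 + 2460*z^2 + 900*z + 125)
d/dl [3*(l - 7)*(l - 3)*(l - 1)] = 9*l^2 - 66*l + 93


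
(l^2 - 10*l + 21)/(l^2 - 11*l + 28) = (l - 3)/(l - 4)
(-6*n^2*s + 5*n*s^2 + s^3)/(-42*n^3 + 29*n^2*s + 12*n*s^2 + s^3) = s/(7*n + s)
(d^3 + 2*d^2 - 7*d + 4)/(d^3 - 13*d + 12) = (d - 1)/(d - 3)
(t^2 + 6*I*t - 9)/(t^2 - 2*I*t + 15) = (t + 3*I)/(t - 5*I)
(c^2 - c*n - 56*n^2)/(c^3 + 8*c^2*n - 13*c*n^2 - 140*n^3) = (c - 8*n)/(c^2 + c*n - 20*n^2)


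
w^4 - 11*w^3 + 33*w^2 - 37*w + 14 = (w - 7)*(w - 2)*(w - 1)^2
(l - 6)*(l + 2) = l^2 - 4*l - 12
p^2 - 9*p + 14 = (p - 7)*(p - 2)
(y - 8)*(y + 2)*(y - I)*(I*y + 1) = I*y^4 + 2*y^3 - 6*I*y^3 - 12*y^2 - 17*I*y^2 - 32*y + 6*I*y + 16*I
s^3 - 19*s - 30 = (s - 5)*(s + 2)*(s + 3)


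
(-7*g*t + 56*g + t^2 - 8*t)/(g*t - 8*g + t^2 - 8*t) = (-7*g + t)/(g + t)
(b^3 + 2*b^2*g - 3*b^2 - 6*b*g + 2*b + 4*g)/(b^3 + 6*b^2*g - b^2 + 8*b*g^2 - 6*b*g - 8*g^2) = (b - 2)/(b + 4*g)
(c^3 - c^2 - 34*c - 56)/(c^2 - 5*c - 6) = (-c^3 + c^2 + 34*c + 56)/(-c^2 + 5*c + 6)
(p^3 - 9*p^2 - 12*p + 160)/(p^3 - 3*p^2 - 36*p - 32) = (p - 5)/(p + 1)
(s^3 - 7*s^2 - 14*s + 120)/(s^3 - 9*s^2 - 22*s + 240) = (s^2 - s - 20)/(s^2 - 3*s - 40)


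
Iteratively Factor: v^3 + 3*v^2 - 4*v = (v + 4)*(v^2 - v) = v*(v + 4)*(v - 1)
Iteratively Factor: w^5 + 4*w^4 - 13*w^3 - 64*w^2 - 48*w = (w + 3)*(w^4 + w^3 - 16*w^2 - 16*w) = (w + 1)*(w + 3)*(w^3 - 16*w) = (w + 1)*(w + 3)*(w + 4)*(w^2 - 4*w) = (w - 4)*(w + 1)*(w + 3)*(w + 4)*(w)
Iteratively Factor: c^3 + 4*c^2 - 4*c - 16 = (c - 2)*(c^2 + 6*c + 8) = (c - 2)*(c + 4)*(c + 2)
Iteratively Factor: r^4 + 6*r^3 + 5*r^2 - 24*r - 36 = (r - 2)*(r^3 + 8*r^2 + 21*r + 18) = (r - 2)*(r + 3)*(r^2 + 5*r + 6) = (r - 2)*(r + 2)*(r + 3)*(r + 3)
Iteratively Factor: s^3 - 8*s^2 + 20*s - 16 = (s - 2)*(s^2 - 6*s + 8) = (s - 2)^2*(s - 4)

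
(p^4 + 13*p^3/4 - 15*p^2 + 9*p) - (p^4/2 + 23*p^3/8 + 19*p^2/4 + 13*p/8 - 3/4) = p^4/2 + 3*p^3/8 - 79*p^2/4 + 59*p/8 + 3/4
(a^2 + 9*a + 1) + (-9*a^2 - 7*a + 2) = -8*a^2 + 2*a + 3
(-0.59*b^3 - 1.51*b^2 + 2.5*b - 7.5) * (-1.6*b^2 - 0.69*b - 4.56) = 0.944*b^5 + 2.8231*b^4 - 0.2677*b^3 + 17.1606*b^2 - 6.225*b + 34.2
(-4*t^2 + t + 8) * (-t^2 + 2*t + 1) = 4*t^4 - 9*t^3 - 10*t^2 + 17*t + 8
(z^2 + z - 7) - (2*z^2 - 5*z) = -z^2 + 6*z - 7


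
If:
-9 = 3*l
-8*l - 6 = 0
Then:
No Solution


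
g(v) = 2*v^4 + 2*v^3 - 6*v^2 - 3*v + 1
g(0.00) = 1.00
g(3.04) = 163.43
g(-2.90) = 51.92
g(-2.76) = 37.58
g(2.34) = 46.72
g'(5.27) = 1271.30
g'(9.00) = 6207.00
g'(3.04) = 240.73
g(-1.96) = -1.71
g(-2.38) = 11.36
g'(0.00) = -3.00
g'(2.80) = 186.06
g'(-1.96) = -16.67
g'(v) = 8*v^3 + 6*v^2 - 12*v - 3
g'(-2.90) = -112.85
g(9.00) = 14068.00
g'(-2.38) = -48.30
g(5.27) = 1653.95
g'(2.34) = 104.28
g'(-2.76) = -92.37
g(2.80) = 112.40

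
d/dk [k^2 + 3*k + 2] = 2*k + 3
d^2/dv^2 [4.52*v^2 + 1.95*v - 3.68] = 9.04000000000000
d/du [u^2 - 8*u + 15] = 2*u - 8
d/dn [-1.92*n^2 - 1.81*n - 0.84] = -3.84*n - 1.81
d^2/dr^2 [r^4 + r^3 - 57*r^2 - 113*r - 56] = 12*r^2 + 6*r - 114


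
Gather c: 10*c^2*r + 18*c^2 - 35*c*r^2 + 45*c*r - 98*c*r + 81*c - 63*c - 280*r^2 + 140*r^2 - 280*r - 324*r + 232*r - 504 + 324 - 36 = c^2*(10*r + 18) + c*(-35*r^2 - 53*r + 18) - 140*r^2 - 372*r - 216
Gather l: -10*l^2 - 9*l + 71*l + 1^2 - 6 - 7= -10*l^2 + 62*l - 12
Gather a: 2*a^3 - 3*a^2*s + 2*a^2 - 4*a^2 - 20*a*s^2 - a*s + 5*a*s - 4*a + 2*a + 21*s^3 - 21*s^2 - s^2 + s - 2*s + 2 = 2*a^3 + a^2*(-3*s - 2) + a*(-20*s^2 + 4*s - 2) + 21*s^3 - 22*s^2 - s + 2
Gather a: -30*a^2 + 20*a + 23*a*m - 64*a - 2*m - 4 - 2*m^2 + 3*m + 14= -30*a^2 + a*(23*m - 44) - 2*m^2 + m + 10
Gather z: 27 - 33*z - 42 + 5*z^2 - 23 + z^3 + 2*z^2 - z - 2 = z^3 + 7*z^2 - 34*z - 40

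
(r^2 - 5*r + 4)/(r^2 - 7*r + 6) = (r - 4)/(r - 6)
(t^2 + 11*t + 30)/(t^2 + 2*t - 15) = (t + 6)/(t - 3)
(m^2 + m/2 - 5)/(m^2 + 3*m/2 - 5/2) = (m - 2)/(m - 1)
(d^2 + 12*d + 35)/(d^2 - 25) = (d + 7)/(d - 5)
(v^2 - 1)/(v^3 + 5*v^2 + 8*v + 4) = (v - 1)/(v^2 + 4*v + 4)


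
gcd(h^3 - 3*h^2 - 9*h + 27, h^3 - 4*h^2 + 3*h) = h - 3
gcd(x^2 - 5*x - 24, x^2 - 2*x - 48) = x - 8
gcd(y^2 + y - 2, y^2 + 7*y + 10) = y + 2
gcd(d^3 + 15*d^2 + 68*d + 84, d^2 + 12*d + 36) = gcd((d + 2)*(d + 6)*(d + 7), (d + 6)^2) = d + 6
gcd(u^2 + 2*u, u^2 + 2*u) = u^2 + 2*u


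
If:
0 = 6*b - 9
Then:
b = 3/2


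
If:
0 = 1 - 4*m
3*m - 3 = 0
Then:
No Solution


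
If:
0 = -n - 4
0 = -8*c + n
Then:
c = -1/2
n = -4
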